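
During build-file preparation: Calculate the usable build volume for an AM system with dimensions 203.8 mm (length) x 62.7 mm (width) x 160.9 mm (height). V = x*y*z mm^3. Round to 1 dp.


V = 203.8 * 62.7 * 160.9 = 2056022.0 mm^3


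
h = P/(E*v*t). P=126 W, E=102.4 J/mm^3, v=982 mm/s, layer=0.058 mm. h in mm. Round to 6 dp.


h = 126 / (102.4*982*0.058) = 0.021604 mm


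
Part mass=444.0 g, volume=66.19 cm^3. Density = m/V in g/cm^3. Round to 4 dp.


rho = 444.0 / 66.19 = 6.708 g/cm^3


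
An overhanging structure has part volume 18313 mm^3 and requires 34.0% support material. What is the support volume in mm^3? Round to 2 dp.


V_support = 18313 * 0.34 = 6226.42 mm^3


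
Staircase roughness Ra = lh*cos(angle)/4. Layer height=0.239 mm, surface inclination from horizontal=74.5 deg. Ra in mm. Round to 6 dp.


Ra = 0.239 * cos(74.5) / 4 = 0.015967 mm


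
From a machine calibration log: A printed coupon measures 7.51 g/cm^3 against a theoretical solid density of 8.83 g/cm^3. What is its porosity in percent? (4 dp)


Porosity = (1-7.51/8.83)*100 = 14.949 %


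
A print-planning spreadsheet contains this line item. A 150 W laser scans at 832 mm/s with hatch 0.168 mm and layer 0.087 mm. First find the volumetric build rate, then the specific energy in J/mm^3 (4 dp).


Build rate = 832 * 0.168 * 0.087 = 12.160512 mm^3/s
SE = 150 / 12.160512 = 12.335 J/mm^3


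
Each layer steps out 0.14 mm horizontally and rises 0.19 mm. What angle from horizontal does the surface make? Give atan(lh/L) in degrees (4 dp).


angle = atan(0.19/0.14) = 53.6156 degrees


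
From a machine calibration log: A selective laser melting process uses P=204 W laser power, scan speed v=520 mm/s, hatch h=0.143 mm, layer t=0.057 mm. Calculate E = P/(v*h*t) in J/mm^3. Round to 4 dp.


E = 204 / (520*0.143*0.057) = 48.13 J/mm^3


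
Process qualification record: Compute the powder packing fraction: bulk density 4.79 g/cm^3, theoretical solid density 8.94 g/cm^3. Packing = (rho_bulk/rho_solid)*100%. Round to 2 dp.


Packing = (4.79/8.94)*100 = 53.58 %


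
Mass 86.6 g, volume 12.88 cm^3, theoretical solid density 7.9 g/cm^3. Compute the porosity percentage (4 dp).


rho_part = 86.6 / 12.88 = 6.72360248 g/cm^3
Porosity = (1 - 6.72360248/7.9)*100 = 14.8911 %


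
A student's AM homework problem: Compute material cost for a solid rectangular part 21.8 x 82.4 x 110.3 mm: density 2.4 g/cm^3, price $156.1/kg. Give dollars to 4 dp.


V = 21.8 * 82.4 * 110.3 = 198134.096 mm^3 = 198.134096 cm^3
Mass = 198.134096 * 2.4 / 1000 = 0.47552183 kg
Cost = 0.47552183 * 156.1 = 74.229 $


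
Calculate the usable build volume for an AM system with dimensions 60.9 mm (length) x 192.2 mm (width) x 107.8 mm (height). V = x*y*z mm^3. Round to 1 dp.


V = 60.9 * 192.2 * 107.8 = 1261796.8 mm^3


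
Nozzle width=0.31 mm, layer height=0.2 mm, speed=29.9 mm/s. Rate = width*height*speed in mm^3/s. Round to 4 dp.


Rate = 0.31 * 0.2 * 29.9 = 1.8538 mm^3/s


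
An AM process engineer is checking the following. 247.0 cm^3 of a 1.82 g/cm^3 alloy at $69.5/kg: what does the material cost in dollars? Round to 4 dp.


Mass = 247.0*1.82/1000 = 0.44954 kg
Cost = 0.44954 * 69.5 = 31.243 $


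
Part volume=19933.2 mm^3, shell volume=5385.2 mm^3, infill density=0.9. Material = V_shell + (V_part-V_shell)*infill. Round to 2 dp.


V_infill = (19933.2 - 5385.2) * 0.9 = 13093.2
V_total = 5385.2 + 13093.2 = 18478.4 mm^3


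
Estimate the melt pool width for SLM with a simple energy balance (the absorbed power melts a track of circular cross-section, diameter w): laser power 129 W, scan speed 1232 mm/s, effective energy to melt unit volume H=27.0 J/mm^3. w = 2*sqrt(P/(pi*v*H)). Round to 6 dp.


w = 2*sqrt(129/(pi*1232*27.0)) = 0.070269 mm


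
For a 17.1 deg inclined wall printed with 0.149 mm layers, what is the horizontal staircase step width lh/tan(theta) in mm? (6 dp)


step = 0.149 / tan(17.1) = 0.484332 mm


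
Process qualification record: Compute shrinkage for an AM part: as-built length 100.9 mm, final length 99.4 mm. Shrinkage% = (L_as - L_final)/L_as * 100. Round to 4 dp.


Shrinkage = ((100.9-99.4)/100.9)*100 = 1.4866 %


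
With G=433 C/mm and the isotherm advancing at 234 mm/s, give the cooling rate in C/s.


CR = 433 * 234 = 101322 C/s


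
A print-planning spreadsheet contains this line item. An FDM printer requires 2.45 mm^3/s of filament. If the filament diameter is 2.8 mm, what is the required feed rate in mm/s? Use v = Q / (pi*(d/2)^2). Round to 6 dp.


A = pi*(2.8/2)^2 = 6.157522
v = 2.45 / 6.157522 = 0.397887 mm/s


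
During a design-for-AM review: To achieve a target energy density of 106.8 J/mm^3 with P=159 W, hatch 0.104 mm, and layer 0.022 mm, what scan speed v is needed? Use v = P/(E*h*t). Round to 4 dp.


v = 159 / (106.8*0.104*0.022) = 650.6836 mm/s


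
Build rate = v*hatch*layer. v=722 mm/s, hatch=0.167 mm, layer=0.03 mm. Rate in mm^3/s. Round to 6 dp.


Rate = 722 * 0.167 * 0.03 = 3.61722 mm^3/s


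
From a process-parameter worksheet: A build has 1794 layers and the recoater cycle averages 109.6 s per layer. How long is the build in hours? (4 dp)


t = 1794 * 109.6 / 3600 = 54.6173 hrs


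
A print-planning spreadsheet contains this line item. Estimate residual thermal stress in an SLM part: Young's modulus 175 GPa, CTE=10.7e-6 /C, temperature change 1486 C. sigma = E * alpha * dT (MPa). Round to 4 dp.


sigma = 175*1000 * 10.7e-6 * 1486 = 2782.535 MPa


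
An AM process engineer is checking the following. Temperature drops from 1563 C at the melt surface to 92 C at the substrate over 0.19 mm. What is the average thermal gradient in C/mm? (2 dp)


G = (1563-92)/0.19 = 7742.11 C/mm


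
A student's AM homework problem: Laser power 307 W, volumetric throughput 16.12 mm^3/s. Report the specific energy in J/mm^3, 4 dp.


SE = 307 / 16.12 = 19.0447 J/mm^3


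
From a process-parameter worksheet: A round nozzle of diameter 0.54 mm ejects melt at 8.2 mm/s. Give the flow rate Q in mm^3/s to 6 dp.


A = pi*(0.54/2)^2 = 0.2290221 mm^2
Q = 0.2290221 * 8.2 = 1.877981 mm^3/s


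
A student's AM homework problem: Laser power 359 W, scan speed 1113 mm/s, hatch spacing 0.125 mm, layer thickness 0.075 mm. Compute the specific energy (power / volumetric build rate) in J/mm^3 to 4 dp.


Build rate = 1113 * 0.125 * 0.075 = 10.434375 mm^3/s
SE = 359 / 10.434375 = 34.4055 J/mm^3


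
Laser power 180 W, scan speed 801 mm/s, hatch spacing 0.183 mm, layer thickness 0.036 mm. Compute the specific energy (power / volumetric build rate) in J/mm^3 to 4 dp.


Build rate = 801 * 0.183 * 0.036 = 5.276988 mm^3/s
SE = 180 / 5.276988 = 34.1104 J/mm^3


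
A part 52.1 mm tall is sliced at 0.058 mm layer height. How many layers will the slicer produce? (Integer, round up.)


Layers = ceil(52.1/0.058) = 899


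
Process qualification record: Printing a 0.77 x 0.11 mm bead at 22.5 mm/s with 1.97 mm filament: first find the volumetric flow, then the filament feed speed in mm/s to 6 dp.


Q = 0.77 * 0.11 * 22.5 = 1.90575 mm^3/s
A_fil = pi*(1.97/2)^2 = 3.04805173 mm^2
v_feed = 1.90575 / 3.04805173 = 0.625235 mm/s


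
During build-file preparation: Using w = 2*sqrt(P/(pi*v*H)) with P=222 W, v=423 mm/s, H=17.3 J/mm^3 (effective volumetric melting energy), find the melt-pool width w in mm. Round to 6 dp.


w = 2*sqrt(222/(pi*423*17.3)) = 0.196534 mm


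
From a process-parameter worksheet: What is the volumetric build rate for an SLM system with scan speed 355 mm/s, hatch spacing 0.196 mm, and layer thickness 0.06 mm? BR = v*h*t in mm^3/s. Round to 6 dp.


Rate = 355 * 0.196 * 0.06 = 4.1748 mm^3/s


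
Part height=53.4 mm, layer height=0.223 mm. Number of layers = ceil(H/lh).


Layers = ceil(53.4/0.223) = 240


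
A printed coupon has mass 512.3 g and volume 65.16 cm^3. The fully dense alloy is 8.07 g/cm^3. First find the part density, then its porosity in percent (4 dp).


rho_part = 512.3 / 65.16 = 7.86218539 g/cm^3
Porosity = (1 - 7.86218539/8.07)*100 = 2.5752 %


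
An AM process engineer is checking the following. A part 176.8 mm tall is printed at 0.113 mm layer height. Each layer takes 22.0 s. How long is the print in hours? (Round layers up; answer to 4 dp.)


Layers = ceil(176.8/0.113) = 1565
t = 1565 * 22.0 / 3600 = 9.5639 hrs


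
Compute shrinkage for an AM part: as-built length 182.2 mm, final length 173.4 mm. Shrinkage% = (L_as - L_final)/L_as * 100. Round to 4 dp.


Shrinkage = ((182.2-173.4)/182.2)*100 = 4.8299 %


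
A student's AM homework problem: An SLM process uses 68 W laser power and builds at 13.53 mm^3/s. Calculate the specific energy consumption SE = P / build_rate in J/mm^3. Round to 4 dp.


SE = 68 / 13.53 = 5.0259 J/mm^3


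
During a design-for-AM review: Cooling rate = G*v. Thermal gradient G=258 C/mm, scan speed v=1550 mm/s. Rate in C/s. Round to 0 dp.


CR = 258 * 1550 = 399900 C/s


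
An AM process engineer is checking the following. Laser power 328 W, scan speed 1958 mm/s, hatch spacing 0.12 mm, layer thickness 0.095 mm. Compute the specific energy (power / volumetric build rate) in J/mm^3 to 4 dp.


Build rate = 1958 * 0.12 * 0.095 = 22.3212 mm^3/s
SE = 328 / 22.3212 = 14.6946 J/mm^3


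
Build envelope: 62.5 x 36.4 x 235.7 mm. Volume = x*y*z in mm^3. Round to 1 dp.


V = 62.5 * 36.4 * 235.7 = 536217.5 mm^3


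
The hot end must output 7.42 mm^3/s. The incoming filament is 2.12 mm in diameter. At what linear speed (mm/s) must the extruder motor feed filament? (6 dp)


A = pi*(2.12/2)^2 = 3.529894
v = 7.42 / 3.529894 = 2.102046 mm/s


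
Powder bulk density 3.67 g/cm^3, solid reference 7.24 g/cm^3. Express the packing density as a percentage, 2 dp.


Packing = (3.67/7.24)*100 = 50.69 %


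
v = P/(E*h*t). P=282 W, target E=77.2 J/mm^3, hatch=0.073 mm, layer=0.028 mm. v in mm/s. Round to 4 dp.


v = 282 / (77.2*0.073*0.028) = 1787.1085 mm/s


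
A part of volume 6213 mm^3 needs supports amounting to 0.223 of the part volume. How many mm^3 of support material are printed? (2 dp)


V_support = 6213 * 0.223 = 1385.5 mm^3


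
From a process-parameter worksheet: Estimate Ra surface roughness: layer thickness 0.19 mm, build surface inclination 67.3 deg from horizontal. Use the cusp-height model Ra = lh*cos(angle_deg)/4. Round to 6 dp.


Ra = 0.19 * cos(67.3) / 4 = 0.018331 mm


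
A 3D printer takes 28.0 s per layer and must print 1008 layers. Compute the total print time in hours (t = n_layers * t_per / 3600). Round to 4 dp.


t = 1008 * 28.0 / 3600 = 7.84 hrs


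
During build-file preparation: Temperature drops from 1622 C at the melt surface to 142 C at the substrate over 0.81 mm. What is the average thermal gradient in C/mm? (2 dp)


G = (1622-142)/0.81 = 1827.16 C/mm


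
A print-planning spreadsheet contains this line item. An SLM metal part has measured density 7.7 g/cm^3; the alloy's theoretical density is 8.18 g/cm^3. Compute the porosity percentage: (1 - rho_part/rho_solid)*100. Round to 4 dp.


Porosity = (1-7.7/8.18)*100 = 5.868 %


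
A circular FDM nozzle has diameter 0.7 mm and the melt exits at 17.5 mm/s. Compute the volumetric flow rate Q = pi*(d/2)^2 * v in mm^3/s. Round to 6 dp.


A = pi*(0.7/2)^2 = 0.3848451 mm^2
Q = 0.3848451 * 17.5 = 6.734789 mm^3/s


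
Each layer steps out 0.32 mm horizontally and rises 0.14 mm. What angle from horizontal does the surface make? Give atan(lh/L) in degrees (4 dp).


angle = atan(0.14/0.32) = 23.6294 degrees


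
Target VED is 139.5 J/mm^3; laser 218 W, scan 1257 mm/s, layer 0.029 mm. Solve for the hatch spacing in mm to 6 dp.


h = 218 / (139.5*1257*0.029) = 0.04287 mm


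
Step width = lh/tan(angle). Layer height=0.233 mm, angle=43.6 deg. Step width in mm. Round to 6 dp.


step = 0.233 / tan(43.6) = 0.244674 mm


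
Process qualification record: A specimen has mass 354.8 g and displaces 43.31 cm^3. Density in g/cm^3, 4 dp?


rho = 354.8 / 43.31 = 8.1921 g/cm^3


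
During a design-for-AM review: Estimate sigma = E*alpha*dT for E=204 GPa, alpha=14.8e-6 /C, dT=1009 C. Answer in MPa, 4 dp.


sigma = 204*1000 * 14.8e-6 * 1009 = 3046.3728 MPa


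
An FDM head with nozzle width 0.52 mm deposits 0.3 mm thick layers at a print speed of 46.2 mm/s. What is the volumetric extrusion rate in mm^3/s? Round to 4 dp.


Rate = 0.52 * 0.3 * 46.2 = 7.2072 mm^3/s


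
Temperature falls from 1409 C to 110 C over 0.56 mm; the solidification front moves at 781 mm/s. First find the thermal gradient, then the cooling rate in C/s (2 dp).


G = (1409-110)/0.56 = 2319.64285714 C/mm
CR = 2319.64285714 * 781 = 1811641.07 C/s


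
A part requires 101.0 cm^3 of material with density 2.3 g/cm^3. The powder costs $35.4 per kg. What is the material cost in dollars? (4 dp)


Mass = 101.0*2.3/1000 = 0.2323 kg
Cost = 0.2323 * 35.4 = 8.2234 $


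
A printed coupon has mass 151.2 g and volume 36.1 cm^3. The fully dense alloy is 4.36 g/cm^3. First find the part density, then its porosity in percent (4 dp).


rho_part = 151.2 / 36.1 = 4.18836565 g/cm^3
Porosity = (1 - 4.18836565/4.36)*100 = 3.9366 %


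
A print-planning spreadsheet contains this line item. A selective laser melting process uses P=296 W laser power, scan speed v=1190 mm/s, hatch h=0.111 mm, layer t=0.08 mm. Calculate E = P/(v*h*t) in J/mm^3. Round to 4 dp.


E = 296 / (1190*0.111*0.08) = 28.0112 J/mm^3


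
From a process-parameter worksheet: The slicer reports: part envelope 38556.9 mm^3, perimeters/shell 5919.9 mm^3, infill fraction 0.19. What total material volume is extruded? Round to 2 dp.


V_infill = (38556.9 - 5919.9) * 0.19 = 6201.03
V_total = 5919.9 + 6201.03 = 12120.93 mm^3


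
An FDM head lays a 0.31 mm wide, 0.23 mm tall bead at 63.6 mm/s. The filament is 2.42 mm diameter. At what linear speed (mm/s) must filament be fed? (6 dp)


Q = 0.31 * 0.23 * 63.6 = 4.53468 mm^3/s
A_fil = pi*(2.42/2)^2 = 4.5996058 mm^2
v_feed = 4.53468 / 4.5996058 = 0.985884 mm/s


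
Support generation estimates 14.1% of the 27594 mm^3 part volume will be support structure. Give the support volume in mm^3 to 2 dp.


V_support = 27594 * 0.141 = 3890.75 mm^3


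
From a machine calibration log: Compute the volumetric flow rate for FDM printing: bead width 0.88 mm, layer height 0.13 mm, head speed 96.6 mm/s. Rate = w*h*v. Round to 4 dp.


Rate = 0.88 * 0.13 * 96.6 = 11.051 mm^3/s


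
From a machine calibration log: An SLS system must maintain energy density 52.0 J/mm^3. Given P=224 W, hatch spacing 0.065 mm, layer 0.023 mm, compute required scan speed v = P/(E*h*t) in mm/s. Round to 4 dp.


v = 224 / (52.0*0.065*0.023) = 2881.3995 mm/s


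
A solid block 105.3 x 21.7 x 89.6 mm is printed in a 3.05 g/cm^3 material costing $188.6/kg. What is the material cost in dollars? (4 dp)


V = 105.3 * 21.7 * 89.6 = 204736.896 mm^3 = 204.736896 cm^3
Mass = 204.736896 * 3.05 / 1000 = 0.62444753 kg
Cost = 0.62444753 * 188.6 = 117.7708 $


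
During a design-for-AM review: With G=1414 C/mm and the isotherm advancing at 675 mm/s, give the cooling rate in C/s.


CR = 1414 * 675 = 954450 C/s


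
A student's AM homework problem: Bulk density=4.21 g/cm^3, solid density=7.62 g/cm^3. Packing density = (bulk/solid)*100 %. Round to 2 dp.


Packing = (4.21/7.62)*100 = 55.25 %


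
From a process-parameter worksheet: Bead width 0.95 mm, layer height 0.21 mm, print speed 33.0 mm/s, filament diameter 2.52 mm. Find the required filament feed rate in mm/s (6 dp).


Q = 0.95 * 0.21 * 33.0 = 6.5835 mm^3/s
A_fil = pi*(2.52/2)^2 = 4.9875925 mm^2
v_feed = 6.5835 / 4.9875925 = 1.319976 mm/s


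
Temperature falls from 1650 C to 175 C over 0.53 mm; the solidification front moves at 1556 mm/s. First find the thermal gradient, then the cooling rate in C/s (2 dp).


G = (1650-175)/0.53 = 2783.01886792 C/mm
CR = 2783.01886792 * 1556 = 4330377.36 C/s


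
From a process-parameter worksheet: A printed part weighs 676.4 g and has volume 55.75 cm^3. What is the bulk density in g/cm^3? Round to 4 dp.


rho = 676.4 / 55.75 = 12.1327 g/cm^3


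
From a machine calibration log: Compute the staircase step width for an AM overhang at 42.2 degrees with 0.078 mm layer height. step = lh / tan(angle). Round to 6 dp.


step = 0.078 / tan(42.2) = 0.086022 mm


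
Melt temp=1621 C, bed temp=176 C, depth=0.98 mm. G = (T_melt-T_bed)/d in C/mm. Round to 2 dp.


G = (1621-176)/0.98 = 1474.49 C/mm


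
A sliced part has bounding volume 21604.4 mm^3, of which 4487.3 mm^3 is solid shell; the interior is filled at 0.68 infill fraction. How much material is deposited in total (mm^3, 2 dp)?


V_infill = (21604.4 - 4487.3) * 0.68 = 11639.63
V_total = 4487.3 + 11639.63 = 16126.93 mm^3


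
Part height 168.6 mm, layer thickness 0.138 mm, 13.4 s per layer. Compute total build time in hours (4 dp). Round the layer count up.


Layers = ceil(168.6/0.138) = 1222
t = 1222 * 13.4 / 3600 = 4.5486 hrs


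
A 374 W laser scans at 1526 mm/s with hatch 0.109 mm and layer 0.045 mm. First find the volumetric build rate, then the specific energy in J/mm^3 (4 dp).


Build rate = 1526 * 0.109 * 0.045 = 7.48503 mm^3/s
SE = 374 / 7.48503 = 49.9664 J/mm^3


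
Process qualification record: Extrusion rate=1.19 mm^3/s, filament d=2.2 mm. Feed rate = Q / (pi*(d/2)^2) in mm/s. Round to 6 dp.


A = pi*(2.2/2)^2 = 3.801327
v = 1.19 / 3.801327 = 0.313049 mm/s


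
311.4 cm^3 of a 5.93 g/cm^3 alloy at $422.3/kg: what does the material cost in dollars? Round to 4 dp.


Mass = 311.4*5.93/1000 = 1.846602 kg
Cost = 1.846602 * 422.3 = 779.82 $


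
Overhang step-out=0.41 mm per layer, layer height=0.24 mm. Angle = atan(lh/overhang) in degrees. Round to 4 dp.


angle = atan(0.24/0.41) = 30.3432 degrees


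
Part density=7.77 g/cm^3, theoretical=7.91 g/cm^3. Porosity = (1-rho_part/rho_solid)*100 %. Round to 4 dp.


Porosity = (1-7.77/7.91)*100 = 1.7699 %


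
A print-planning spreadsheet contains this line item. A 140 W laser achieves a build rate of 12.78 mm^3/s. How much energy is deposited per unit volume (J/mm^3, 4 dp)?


SE = 140 / 12.78 = 10.9546 J/mm^3


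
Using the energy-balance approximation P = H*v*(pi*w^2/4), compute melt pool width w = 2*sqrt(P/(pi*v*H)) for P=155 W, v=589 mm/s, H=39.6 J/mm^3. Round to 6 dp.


w = 2*sqrt(155/(pi*589*39.6)) = 0.091985 mm


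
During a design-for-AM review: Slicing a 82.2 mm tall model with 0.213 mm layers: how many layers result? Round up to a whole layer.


Layers = ceil(82.2/0.213) = 386


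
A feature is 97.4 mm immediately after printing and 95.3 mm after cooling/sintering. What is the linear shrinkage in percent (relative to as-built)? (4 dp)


Shrinkage = ((97.4-95.3)/97.4)*100 = 2.1561 %


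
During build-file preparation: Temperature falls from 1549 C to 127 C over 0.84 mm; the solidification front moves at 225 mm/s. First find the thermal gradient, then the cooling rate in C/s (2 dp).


G = (1549-127)/0.84 = 1692.85714286 C/mm
CR = 1692.85714286 * 225 = 380892.86 C/s


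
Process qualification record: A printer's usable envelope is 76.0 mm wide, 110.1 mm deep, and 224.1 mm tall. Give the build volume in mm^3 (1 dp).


V = 76.0 * 110.1 * 224.1 = 1875179.2 mm^3


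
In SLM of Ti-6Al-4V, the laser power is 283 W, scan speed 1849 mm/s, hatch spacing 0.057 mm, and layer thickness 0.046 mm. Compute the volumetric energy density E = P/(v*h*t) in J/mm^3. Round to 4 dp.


E = 283 / (1849*0.057*0.046) = 58.3736 J/mm^3


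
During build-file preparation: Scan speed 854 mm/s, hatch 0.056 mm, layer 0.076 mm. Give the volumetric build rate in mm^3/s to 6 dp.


Rate = 854 * 0.056 * 0.076 = 3.634624 mm^3/s


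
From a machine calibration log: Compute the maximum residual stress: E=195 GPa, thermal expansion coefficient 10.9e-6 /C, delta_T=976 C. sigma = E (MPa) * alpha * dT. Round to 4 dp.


sigma = 195*1000 * 10.9e-6 * 976 = 2074.488 MPa


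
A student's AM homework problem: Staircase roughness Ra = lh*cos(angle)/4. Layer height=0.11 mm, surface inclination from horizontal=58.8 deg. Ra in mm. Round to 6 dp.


Ra = 0.11 * cos(58.8) / 4 = 0.014246 mm


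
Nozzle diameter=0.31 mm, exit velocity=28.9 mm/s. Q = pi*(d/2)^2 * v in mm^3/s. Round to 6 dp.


A = pi*(0.31/2)^2 = 0.07547676 mm^2
Q = 0.07547676 * 28.9 = 2.181278 mm^3/s


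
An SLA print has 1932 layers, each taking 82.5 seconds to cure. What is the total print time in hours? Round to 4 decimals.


t = 1932 * 82.5 / 3600 = 44.275 hrs


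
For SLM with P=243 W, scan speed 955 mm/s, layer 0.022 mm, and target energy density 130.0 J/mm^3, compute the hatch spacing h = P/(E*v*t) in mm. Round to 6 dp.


h = 243 / (130.0*955*0.022) = 0.088969 mm


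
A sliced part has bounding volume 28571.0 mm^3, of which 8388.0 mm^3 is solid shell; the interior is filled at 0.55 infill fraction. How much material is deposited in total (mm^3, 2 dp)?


V_infill = (28571.0 - 8388.0) * 0.55 = 11100.65
V_total = 8388.0 + 11100.65 = 19488.65 mm^3


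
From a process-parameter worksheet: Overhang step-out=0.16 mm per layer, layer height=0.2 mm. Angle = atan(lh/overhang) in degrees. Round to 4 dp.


angle = atan(0.2/0.16) = 51.3402 degrees


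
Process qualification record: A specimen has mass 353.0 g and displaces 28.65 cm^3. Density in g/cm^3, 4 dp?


rho = 353.0 / 28.65 = 12.3211 g/cm^3


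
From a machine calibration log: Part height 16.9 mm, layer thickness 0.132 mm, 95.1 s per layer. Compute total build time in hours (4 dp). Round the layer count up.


Layers = ceil(16.9/0.132) = 129
t = 129 * 95.1 / 3600 = 3.4078 hrs


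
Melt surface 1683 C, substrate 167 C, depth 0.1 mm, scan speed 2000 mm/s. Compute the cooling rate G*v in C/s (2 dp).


G = (1683-167)/0.1 = 15160.0 C/mm
CR = 15160.0 * 2000 = 30320000.0 C/s


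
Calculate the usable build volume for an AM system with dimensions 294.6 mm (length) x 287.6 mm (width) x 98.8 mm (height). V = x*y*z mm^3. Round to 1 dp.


V = 294.6 * 287.6 * 98.8 = 8371023.6 mm^3


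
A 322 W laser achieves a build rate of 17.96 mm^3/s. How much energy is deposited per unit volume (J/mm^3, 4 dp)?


SE = 322 / 17.96 = 17.9287 J/mm^3


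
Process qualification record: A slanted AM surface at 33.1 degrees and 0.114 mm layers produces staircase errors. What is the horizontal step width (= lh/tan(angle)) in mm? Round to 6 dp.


step = 0.114 / tan(33.1) = 0.174876 mm


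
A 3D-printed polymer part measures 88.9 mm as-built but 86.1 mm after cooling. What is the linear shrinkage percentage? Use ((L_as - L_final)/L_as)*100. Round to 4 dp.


Shrinkage = ((88.9-86.1)/88.9)*100 = 3.1496 %


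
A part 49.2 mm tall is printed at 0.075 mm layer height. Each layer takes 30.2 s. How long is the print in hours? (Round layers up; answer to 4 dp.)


Layers = ceil(49.2/0.075) = 656
t = 656 * 30.2 / 3600 = 5.5031 hrs


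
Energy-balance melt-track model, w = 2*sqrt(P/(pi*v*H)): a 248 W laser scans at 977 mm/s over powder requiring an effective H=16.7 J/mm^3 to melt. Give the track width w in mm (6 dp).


w = 2*sqrt(248/(pi*977*16.7)) = 0.139115 mm


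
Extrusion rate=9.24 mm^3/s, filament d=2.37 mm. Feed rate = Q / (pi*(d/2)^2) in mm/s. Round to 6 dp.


A = pi*(2.37/2)^2 = 4.411503
v = 9.24 / 4.411503 = 2.094524 mm/s


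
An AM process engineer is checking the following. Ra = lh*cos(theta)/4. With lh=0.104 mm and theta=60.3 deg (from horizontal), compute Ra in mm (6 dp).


Ra = 0.104 * cos(60.3) / 4 = 0.012882 mm


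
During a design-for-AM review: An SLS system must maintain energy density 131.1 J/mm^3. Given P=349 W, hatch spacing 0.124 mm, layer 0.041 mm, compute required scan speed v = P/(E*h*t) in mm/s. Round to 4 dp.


v = 349 / (131.1*0.124*0.041) = 523.6212 mm/s


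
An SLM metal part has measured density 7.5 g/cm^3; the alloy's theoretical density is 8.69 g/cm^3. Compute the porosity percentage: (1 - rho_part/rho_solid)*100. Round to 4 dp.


Porosity = (1-7.5/8.69)*100 = 13.6939 %


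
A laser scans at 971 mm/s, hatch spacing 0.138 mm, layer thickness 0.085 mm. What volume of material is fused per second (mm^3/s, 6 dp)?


Rate = 971 * 0.138 * 0.085 = 11.38983 mm^3/s


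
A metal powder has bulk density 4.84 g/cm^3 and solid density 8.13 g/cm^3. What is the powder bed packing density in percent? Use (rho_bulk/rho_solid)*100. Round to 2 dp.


Packing = (4.84/8.13)*100 = 59.53 %


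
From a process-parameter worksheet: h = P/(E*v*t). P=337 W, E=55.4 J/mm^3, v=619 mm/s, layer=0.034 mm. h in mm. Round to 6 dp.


h = 337 / (55.4*619*0.034) = 0.289035 mm


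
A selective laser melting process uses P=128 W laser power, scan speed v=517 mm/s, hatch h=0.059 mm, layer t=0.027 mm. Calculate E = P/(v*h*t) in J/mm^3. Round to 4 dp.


E = 128 / (517*0.059*0.027) = 155.4188 J/mm^3


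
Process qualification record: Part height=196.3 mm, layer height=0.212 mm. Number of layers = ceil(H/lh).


Layers = ceil(196.3/0.212) = 926


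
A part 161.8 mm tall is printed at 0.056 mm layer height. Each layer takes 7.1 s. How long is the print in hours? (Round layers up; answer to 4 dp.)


Layers = ceil(161.8/0.056) = 2890
t = 2890 * 7.1 / 3600 = 5.6997 hrs


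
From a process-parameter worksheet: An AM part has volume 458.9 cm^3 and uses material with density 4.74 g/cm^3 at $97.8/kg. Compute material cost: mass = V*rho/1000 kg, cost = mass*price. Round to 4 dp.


Mass = 458.9*4.74/1000 = 2.175186 kg
Cost = 2.175186 * 97.8 = 212.7332 $


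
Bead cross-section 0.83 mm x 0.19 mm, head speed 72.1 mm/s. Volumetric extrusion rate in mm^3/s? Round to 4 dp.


Rate = 0.83 * 0.19 * 72.1 = 11.3702 mm^3/s


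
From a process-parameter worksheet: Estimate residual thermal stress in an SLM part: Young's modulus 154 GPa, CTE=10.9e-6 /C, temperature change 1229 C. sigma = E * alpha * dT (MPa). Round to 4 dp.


sigma = 154*1000 * 10.9e-6 * 1229 = 2062.9994 MPa


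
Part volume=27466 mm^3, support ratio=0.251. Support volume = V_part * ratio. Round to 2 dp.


V_support = 27466 * 0.251 = 6893.97 mm^3


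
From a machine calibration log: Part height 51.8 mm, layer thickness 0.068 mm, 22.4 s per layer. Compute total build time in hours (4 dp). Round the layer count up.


Layers = ceil(51.8/0.068) = 762
t = 762 * 22.4 / 3600 = 4.7413 hrs


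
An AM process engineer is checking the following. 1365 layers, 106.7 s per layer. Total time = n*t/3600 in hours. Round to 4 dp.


t = 1365 * 106.7 / 3600 = 40.4571 hrs


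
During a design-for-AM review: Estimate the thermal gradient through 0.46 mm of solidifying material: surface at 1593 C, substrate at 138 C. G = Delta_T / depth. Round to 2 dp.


G = (1593-138)/0.46 = 3163.04 C/mm


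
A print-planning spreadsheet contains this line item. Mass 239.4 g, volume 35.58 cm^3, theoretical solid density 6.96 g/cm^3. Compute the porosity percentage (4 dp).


rho_part = 239.4 / 35.58 = 6.72849916 g/cm^3
Porosity = (1 - 6.72849916/6.96)*100 = 3.3262 %


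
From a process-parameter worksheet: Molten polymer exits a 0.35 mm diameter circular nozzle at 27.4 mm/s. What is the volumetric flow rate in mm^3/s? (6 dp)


A = pi*(0.35/2)^2 = 0.09621128 mm^2
Q = 0.09621128 * 27.4 = 2.636189 mm^3/s


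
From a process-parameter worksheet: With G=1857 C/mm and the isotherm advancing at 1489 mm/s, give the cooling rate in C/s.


CR = 1857 * 1489 = 2765073 C/s


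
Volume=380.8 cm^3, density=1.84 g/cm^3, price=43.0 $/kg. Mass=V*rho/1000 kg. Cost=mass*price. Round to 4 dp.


Mass = 380.8*1.84/1000 = 0.700672 kg
Cost = 0.700672 * 43.0 = 30.1289 $


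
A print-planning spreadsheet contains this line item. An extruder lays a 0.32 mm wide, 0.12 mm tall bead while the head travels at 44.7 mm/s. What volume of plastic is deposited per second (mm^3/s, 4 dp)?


Rate = 0.32 * 0.12 * 44.7 = 1.7165 mm^3/s


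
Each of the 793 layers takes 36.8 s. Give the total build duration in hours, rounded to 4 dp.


t = 793 * 36.8 / 3600 = 8.1062 hrs


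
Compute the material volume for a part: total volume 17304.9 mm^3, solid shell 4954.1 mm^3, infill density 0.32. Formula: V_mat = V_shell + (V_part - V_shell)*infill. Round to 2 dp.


V_infill = (17304.9 - 4954.1) * 0.32 = 3952.26
V_total = 4954.1 + 3952.26 = 8906.36 mm^3


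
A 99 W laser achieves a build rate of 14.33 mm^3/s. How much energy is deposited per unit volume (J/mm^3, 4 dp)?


SE = 99 / 14.33 = 6.9086 J/mm^3


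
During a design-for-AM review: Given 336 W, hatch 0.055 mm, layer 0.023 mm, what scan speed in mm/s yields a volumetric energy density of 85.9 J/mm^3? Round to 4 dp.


v = 336 / (85.9*0.055*0.023) = 3092.1146 mm/s


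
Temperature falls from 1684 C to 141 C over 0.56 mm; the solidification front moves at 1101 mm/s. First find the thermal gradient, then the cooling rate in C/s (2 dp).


G = (1684-141)/0.56 = 2755.35714286 C/mm
CR = 2755.35714286 * 1101 = 3033648.21 C/s


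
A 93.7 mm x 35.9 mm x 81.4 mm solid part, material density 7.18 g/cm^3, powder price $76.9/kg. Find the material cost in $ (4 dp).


V = 93.7 * 35.9 * 81.4 = 273815.762 mm^3 = 273.815762 cm^3
Mass = 273.815762 * 7.18 / 1000 = 1.96599717 kg
Cost = 1.96599717 * 76.9 = 151.1852 $


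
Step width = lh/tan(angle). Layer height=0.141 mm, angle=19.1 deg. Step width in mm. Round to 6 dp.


step = 0.141 / tan(19.1) = 0.407184 mm


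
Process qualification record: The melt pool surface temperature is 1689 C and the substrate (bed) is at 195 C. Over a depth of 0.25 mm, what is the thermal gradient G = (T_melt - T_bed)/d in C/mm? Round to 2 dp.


G = (1689-195)/0.25 = 5976.0 C/mm


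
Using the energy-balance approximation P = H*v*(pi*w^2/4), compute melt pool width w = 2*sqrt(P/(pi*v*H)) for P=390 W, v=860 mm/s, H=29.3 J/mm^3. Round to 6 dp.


w = 2*sqrt(390/(pi*860*29.3)) = 0.14038 mm


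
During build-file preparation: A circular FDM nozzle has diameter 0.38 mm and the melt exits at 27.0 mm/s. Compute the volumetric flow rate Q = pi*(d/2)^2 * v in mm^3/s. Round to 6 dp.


A = pi*(0.38/2)^2 = 0.11341149 mm^2
Q = 0.11341149 * 27.0 = 3.06211 mm^3/s


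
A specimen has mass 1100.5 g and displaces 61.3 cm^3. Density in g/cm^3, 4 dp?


rho = 1100.5 / 61.3 = 17.9527 g/cm^3


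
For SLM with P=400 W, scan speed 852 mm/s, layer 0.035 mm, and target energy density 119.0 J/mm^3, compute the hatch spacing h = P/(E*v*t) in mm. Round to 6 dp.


h = 400 / (119.0*852*0.035) = 0.112721 mm


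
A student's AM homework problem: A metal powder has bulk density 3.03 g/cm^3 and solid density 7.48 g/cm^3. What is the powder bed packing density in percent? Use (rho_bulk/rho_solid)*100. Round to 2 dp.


Packing = (3.03/7.48)*100 = 40.51 %


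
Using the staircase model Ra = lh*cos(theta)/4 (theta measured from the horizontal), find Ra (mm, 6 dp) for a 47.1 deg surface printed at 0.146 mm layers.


Ra = 0.146 * cos(47.1) / 4 = 0.024846 mm


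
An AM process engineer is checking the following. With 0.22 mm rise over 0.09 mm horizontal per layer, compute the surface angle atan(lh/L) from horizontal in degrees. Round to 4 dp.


angle = atan(0.22/0.09) = 67.751 degrees


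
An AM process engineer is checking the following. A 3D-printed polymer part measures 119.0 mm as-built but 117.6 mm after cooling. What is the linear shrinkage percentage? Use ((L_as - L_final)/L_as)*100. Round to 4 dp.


Shrinkage = ((119.0-117.6)/119.0)*100 = 1.1765 %


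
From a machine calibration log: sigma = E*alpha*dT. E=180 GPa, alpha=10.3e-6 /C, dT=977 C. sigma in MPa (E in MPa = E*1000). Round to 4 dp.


sigma = 180*1000 * 10.3e-6 * 977 = 1811.358 MPa


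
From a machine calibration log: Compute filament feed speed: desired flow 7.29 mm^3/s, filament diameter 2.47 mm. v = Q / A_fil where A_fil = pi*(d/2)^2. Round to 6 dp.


A = pi*(2.47/2)^2 = 4.791636
v = 7.29 / 4.791636 = 1.521401 mm/s


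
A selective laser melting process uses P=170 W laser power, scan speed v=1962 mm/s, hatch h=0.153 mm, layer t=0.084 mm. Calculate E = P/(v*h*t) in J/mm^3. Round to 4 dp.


E = 170 / (1962*0.153*0.084) = 6.7419 J/mm^3


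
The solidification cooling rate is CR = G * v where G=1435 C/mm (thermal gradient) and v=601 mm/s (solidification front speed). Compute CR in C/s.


CR = 1435 * 601 = 862435 C/s


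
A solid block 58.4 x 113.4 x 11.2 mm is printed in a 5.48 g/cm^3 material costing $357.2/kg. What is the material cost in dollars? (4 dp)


V = 58.4 * 113.4 * 11.2 = 74172.672 mm^3 = 74.172672 cm^3
Mass = 74.172672 * 5.48 / 1000 = 0.40646624 kg
Cost = 0.40646624 * 357.2 = 145.1897 $


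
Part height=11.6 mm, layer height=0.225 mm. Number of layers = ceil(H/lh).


Layers = ceil(11.6/0.225) = 52


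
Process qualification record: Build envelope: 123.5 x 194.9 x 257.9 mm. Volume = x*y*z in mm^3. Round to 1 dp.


V = 123.5 * 194.9 * 257.9 = 6207691.7 mm^3


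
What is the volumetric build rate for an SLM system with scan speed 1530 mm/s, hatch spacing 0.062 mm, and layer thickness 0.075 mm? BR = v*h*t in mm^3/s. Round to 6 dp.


Rate = 1530 * 0.062 * 0.075 = 7.1145 mm^3/s


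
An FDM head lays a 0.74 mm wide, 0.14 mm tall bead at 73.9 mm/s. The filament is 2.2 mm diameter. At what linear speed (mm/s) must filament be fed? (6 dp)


Q = 0.74 * 0.14 * 73.9 = 7.65604 mm^3/s
A_fil = pi*(2.2/2)^2 = 3.80132711 mm^2
v_feed = 7.65604 / 3.80132711 = 2.014044 mm/s


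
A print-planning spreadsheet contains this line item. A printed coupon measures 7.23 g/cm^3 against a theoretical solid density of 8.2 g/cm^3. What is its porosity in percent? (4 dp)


Porosity = (1-7.23/8.2)*100 = 11.8293 %


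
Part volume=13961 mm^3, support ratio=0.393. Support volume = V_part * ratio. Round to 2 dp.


V_support = 13961 * 0.393 = 5486.67 mm^3


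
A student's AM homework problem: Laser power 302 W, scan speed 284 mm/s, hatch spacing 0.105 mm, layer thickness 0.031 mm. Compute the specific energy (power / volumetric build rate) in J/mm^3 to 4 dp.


Build rate = 284 * 0.105 * 0.031 = 0.92442 mm^3/s
SE = 302 / 0.92442 = 326.6913 J/mm^3


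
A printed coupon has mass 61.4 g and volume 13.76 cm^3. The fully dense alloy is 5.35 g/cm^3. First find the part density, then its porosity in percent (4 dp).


rho_part = 61.4 / 13.76 = 4.4622093 g/cm^3
Porosity = (1 - 4.4622093/5.35)*100 = 16.5942 %


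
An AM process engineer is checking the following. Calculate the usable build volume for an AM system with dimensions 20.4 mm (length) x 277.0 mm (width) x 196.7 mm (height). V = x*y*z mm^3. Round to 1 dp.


V = 20.4 * 277.0 * 196.7 = 1111512.4 mm^3


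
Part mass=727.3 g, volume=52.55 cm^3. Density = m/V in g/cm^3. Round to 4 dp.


rho = 727.3 / 52.55 = 13.8402 g/cm^3


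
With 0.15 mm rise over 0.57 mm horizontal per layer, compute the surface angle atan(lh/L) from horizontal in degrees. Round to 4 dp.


angle = atan(0.15/0.57) = 14.7436 degrees


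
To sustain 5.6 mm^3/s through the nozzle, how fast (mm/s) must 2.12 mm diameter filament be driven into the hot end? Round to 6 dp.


A = pi*(2.12/2)^2 = 3.529894
v = 5.6 / 3.529894 = 1.58645 mm/s


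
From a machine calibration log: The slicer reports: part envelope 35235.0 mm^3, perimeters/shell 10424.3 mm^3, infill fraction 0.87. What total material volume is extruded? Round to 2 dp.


V_infill = (35235.0 - 10424.3) * 0.87 = 21585.31
V_total = 10424.3 + 21585.31 = 32009.61 mm^3


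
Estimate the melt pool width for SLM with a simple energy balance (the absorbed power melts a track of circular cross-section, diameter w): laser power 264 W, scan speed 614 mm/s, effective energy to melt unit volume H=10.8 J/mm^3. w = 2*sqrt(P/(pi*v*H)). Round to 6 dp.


w = 2*sqrt(264/(pi*614*10.8)) = 0.225144 mm


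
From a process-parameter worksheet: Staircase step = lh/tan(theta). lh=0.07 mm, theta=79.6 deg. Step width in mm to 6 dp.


step = 0.07 / tan(79.6) = 0.012847 mm


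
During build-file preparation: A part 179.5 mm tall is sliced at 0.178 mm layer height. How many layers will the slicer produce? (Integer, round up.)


Layers = ceil(179.5/0.178) = 1009


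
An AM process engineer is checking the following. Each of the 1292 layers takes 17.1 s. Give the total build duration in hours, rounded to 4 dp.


t = 1292 * 17.1 / 3600 = 6.137 hrs


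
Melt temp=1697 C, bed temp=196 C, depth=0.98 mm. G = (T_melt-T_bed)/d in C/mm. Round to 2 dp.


G = (1697-196)/0.98 = 1531.63 C/mm


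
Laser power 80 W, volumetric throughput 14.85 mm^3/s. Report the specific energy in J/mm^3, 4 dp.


SE = 80 / 14.85 = 5.3872 J/mm^3


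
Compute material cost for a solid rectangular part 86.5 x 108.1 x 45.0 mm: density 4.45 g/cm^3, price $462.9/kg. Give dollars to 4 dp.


V = 86.5 * 108.1 * 45.0 = 420779.25 mm^3 = 420.77925 cm^3
Mass = 420.77925 * 4.45 / 1000 = 1.87246766 kg
Cost = 1.87246766 * 462.9 = 866.7653 $


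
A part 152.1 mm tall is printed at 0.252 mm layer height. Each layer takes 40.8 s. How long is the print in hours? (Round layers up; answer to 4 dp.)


Layers = ceil(152.1/0.252) = 604
t = 604 * 40.8 / 3600 = 6.8453 hrs


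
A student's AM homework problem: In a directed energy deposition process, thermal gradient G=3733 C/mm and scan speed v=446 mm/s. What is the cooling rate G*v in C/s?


CR = 3733 * 446 = 1664918 C/s


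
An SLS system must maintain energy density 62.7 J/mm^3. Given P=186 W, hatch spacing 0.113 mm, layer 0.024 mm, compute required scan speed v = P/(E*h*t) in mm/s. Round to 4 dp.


v = 186 / (62.7*0.113*0.024) = 1093.8448 mm/s


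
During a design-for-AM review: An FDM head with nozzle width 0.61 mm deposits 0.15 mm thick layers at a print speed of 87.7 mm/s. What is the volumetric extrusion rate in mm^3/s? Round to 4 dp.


Rate = 0.61 * 0.15 * 87.7 = 8.0246 mm^3/s


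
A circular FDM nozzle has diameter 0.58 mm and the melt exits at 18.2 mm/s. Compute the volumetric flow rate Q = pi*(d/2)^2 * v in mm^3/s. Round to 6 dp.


A = pi*(0.58/2)^2 = 0.26420794 mm^2
Q = 0.26420794 * 18.2 = 4.808585 mm^3/s


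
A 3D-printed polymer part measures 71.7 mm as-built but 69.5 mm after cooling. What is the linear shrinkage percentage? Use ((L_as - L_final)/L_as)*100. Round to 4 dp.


Shrinkage = ((71.7-69.5)/71.7)*100 = 3.0683 %


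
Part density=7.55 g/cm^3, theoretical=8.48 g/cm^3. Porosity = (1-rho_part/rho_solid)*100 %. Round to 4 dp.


Porosity = (1-7.55/8.48)*100 = 10.967 %


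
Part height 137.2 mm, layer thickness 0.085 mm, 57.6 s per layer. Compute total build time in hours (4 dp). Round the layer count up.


Layers = ceil(137.2/0.085) = 1615
t = 1615 * 57.6 / 3600 = 25.84 hrs


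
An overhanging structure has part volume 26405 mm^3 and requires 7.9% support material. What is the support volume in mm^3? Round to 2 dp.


V_support = 26405 * 0.079 = 2086.0 mm^3


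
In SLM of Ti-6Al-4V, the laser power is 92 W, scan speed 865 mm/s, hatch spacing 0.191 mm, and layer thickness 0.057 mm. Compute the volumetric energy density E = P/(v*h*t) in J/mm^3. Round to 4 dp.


E = 92 / (865*0.191*0.057) = 9.7693 J/mm^3


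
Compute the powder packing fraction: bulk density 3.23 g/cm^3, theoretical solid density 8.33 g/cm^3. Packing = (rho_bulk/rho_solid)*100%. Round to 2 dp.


Packing = (3.23/8.33)*100 = 38.78 %


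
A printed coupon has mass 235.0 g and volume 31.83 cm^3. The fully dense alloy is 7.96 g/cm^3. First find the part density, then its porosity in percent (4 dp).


rho_part = 235.0 / 31.83 = 7.38297204 g/cm^3
Porosity = (1 - 7.38297204/7.96)*100 = 7.2491 %
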